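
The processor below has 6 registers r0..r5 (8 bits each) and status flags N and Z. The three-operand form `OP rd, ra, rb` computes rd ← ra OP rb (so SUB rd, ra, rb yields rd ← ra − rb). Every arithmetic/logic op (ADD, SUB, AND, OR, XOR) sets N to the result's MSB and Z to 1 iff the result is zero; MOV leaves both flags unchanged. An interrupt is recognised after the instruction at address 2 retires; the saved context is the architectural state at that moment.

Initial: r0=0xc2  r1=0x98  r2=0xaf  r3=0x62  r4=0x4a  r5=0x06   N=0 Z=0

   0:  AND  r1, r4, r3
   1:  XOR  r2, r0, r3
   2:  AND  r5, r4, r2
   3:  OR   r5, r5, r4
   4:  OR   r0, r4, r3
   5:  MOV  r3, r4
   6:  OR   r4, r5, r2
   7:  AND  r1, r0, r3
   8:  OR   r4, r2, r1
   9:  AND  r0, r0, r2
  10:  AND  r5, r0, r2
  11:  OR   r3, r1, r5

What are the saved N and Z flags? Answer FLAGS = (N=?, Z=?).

after  0: r0=0xc2 r1=0x42 r2=0xaf r3=0x62 r4=0x4a r5=0x06  N=0 Z=0
after  1: r0=0xc2 r1=0x42 r2=0xa0 r3=0x62 r4=0x4a r5=0x06  N=1 Z=0
after  2: r0=0xc2 r1=0x42 r2=0xa0 r3=0x62 r4=0x4a r5=0x00  N=0 Z=1
-- IRQ taken; context saved, return-PC = 3 --

FLAGS = (N=0, Z=1)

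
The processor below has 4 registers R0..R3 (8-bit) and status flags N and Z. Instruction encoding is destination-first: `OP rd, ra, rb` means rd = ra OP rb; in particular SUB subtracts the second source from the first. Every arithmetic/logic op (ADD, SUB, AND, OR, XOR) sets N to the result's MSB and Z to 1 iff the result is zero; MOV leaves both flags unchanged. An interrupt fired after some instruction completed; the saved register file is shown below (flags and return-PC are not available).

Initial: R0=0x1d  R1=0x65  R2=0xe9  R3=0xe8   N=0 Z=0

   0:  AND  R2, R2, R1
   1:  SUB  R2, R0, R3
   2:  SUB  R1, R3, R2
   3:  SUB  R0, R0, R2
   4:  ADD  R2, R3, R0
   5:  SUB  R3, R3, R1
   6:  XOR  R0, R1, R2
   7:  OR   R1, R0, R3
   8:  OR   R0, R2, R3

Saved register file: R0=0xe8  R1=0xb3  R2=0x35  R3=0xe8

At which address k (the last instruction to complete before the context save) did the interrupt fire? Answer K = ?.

after  0: R0=0x1d R1=0x65 R2=0x61 R3=0xe8  N=0 Z=0
after  1: R0=0x1d R1=0x65 R2=0x35 R3=0xe8  N=0 Z=0
after  2: R0=0x1d R1=0xb3 R2=0x35 R3=0xe8  N=1 Z=0
after  3: R0=0xe8 R1=0xb3 R2=0x35 R3=0xe8  N=1 Z=0
-- IRQ taken; context saved, return-PC = 4 --

K = 3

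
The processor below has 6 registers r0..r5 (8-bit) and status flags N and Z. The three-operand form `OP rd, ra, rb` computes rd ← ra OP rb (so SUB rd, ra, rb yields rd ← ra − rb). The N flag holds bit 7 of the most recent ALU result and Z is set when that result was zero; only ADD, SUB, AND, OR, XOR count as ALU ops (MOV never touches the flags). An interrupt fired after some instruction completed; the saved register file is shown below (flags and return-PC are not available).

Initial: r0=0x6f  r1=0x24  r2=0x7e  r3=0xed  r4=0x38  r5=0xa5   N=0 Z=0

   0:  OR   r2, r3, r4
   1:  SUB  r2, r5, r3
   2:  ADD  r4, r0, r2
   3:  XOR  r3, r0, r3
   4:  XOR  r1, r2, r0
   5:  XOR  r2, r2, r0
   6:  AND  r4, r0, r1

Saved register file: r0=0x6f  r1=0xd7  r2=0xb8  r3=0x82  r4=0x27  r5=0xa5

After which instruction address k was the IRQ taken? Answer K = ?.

after  0: r0=0x6f r1=0x24 r2=0xfd r3=0xed r4=0x38 r5=0xa5  N=1 Z=0
after  1: r0=0x6f r1=0x24 r2=0xb8 r3=0xed r4=0x38 r5=0xa5  N=1 Z=0
after  2: r0=0x6f r1=0x24 r2=0xb8 r3=0xed r4=0x27 r5=0xa5  N=0 Z=0
after  3: r0=0x6f r1=0x24 r2=0xb8 r3=0x82 r4=0x27 r5=0xa5  N=1 Z=0
after  4: r0=0x6f r1=0xd7 r2=0xb8 r3=0x82 r4=0x27 r5=0xa5  N=1 Z=0
-- IRQ taken; context saved, return-PC = 5 --

K = 4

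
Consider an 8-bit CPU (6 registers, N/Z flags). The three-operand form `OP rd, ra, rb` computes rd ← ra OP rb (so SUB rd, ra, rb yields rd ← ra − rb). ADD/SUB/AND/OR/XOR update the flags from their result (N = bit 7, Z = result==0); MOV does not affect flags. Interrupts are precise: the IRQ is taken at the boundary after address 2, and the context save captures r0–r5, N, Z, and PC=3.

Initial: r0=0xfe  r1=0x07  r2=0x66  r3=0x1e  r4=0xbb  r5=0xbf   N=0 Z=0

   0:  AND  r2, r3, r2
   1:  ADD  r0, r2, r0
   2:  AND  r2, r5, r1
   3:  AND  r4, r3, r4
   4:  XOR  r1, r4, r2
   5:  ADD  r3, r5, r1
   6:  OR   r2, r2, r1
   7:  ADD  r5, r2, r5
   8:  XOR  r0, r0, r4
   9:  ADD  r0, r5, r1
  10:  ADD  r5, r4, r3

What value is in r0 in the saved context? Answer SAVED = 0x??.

after  0: r0=0xfe r1=0x07 r2=0x06 r3=0x1e r4=0xbb r5=0xbf  N=0 Z=0
after  1: r0=0x04 r1=0x07 r2=0x06 r3=0x1e r4=0xbb r5=0xbf  N=0 Z=0
after  2: r0=0x04 r1=0x07 r2=0x07 r3=0x1e r4=0xbb r5=0xbf  N=0 Z=0
-- IRQ taken; context saved, return-PC = 3 --

SAVED = 0x04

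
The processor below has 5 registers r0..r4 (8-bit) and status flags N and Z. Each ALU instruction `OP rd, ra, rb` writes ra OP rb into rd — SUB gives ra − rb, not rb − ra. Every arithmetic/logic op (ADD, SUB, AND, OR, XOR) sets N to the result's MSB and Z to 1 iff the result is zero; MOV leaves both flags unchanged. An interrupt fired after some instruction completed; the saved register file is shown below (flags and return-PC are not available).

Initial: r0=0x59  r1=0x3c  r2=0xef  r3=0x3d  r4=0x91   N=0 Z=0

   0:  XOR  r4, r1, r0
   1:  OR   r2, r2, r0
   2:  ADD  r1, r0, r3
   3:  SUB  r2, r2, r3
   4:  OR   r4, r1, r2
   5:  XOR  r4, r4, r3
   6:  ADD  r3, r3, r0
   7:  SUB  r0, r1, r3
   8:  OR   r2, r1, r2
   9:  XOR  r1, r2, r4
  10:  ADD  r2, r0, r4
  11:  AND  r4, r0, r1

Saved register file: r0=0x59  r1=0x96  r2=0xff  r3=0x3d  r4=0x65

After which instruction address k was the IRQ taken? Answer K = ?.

after  0: r0=0x59 r1=0x3c r2=0xef r3=0x3d r4=0x65  N=0 Z=0
after  1: r0=0x59 r1=0x3c r2=0xff r3=0x3d r4=0x65  N=1 Z=0
after  2: r0=0x59 r1=0x96 r2=0xff r3=0x3d r4=0x65  N=1 Z=0
-- IRQ taken; context saved, return-PC = 3 --

K = 2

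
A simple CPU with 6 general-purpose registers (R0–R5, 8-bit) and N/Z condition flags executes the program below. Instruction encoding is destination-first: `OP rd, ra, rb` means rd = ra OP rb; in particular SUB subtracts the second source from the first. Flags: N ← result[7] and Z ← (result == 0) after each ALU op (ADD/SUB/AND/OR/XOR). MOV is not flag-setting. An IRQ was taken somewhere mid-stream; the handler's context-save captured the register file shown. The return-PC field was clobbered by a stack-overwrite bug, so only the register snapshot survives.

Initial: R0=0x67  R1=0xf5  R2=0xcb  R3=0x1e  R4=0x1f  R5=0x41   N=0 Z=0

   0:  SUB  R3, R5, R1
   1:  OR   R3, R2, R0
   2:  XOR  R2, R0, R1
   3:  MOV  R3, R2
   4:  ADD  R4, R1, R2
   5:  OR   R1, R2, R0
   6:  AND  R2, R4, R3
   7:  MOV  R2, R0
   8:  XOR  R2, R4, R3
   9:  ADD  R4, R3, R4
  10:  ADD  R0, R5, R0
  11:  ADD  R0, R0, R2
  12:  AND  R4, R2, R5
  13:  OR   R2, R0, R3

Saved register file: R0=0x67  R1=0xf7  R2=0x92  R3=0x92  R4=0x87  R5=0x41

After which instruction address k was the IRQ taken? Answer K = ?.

after  0: R0=0x67 R1=0xf5 R2=0xcb R3=0x4c R4=0x1f R5=0x41  N=0 Z=0
after  1: R0=0x67 R1=0xf5 R2=0xcb R3=0xef R4=0x1f R5=0x41  N=1 Z=0
after  2: R0=0x67 R1=0xf5 R2=0x92 R3=0xef R4=0x1f R5=0x41  N=1 Z=0
after  3: R0=0x67 R1=0xf5 R2=0x92 R3=0x92 R4=0x1f R5=0x41  N=1 Z=0
after  4: R0=0x67 R1=0xf5 R2=0x92 R3=0x92 R4=0x87 R5=0x41  N=1 Z=0
after  5: R0=0x67 R1=0xf7 R2=0x92 R3=0x92 R4=0x87 R5=0x41  N=1 Z=0
-- IRQ taken; context saved, return-PC = 6 --

K = 5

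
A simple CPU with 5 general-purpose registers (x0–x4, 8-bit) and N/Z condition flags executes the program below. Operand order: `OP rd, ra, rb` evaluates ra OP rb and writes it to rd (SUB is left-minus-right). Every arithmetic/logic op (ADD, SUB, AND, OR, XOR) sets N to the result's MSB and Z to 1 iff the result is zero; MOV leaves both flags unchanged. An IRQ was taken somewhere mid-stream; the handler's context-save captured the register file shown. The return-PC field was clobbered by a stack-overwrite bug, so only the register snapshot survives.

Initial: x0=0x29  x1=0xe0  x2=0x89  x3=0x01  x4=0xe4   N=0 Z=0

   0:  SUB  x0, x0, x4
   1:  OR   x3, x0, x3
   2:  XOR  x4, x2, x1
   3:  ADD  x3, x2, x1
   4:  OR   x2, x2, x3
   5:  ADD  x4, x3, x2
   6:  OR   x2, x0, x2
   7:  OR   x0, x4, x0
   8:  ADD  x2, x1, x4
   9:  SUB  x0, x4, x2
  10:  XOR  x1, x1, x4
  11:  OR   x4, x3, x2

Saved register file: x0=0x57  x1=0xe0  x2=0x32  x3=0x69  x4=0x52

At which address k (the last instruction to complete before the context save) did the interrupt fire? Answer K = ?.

after  0: x0=0x45 x1=0xe0 x2=0x89 x3=0x01 x4=0xe4  N=0 Z=0
after  1: x0=0x45 x1=0xe0 x2=0x89 x3=0x45 x4=0xe4  N=0 Z=0
after  2: x0=0x45 x1=0xe0 x2=0x89 x3=0x45 x4=0x69  N=0 Z=0
after  3: x0=0x45 x1=0xe0 x2=0x89 x3=0x69 x4=0x69  N=0 Z=0
after  4: x0=0x45 x1=0xe0 x2=0xe9 x3=0x69 x4=0x69  N=1 Z=0
after  5: x0=0x45 x1=0xe0 x2=0xe9 x3=0x69 x4=0x52  N=0 Z=0
after  6: x0=0x45 x1=0xe0 x2=0xed x3=0x69 x4=0x52  N=1 Z=0
after  7: x0=0x57 x1=0xe0 x2=0xed x3=0x69 x4=0x52  N=0 Z=0
after  8: x0=0x57 x1=0xe0 x2=0x32 x3=0x69 x4=0x52  N=0 Z=0
-- IRQ taken; context saved, return-PC = 9 --

K = 8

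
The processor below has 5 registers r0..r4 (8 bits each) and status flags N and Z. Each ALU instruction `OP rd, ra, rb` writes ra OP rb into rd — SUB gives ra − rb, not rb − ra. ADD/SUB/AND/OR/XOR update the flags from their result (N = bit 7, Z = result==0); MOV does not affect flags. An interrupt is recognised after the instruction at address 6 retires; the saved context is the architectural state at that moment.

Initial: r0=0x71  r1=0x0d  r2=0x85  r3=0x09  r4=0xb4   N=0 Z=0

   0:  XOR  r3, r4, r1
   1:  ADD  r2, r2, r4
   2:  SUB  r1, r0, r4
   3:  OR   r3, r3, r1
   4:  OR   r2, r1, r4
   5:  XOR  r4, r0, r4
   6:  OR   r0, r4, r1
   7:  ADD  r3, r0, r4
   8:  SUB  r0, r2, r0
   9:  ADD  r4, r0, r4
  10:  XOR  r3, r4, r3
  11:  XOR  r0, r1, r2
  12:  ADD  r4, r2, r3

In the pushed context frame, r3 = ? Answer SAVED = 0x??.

SAVED = 0xbd

after  0: r0=0x71 r1=0x0d r2=0x85 r3=0xb9 r4=0xb4  N=1 Z=0
after  1: r0=0x71 r1=0x0d r2=0x39 r3=0xb9 r4=0xb4  N=0 Z=0
after  2: r0=0x71 r1=0xbd r2=0x39 r3=0xb9 r4=0xb4  N=1 Z=0
after  3: r0=0x71 r1=0xbd r2=0x39 r3=0xbd r4=0xb4  N=1 Z=0
after  4: r0=0x71 r1=0xbd r2=0xbd r3=0xbd r4=0xb4  N=1 Z=0
after  5: r0=0x71 r1=0xbd r2=0xbd r3=0xbd r4=0xc5  N=1 Z=0
after  6: r0=0xfd r1=0xbd r2=0xbd r3=0xbd r4=0xc5  N=1 Z=0
-- IRQ taken; context saved, return-PC = 7 --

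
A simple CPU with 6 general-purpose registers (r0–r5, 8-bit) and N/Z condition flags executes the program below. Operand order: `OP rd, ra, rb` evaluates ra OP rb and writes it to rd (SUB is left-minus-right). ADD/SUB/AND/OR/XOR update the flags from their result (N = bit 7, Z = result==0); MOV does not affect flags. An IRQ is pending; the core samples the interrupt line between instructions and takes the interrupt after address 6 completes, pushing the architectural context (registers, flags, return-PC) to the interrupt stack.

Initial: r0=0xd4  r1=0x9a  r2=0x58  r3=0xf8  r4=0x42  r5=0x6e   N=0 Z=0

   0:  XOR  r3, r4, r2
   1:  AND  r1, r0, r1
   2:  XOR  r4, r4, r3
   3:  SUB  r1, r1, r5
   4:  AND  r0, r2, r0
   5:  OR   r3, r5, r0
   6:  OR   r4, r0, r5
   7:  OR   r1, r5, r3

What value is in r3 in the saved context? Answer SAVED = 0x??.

after  0: r0=0xd4 r1=0x9a r2=0x58 r3=0x1a r4=0x42 r5=0x6e  N=0 Z=0
after  1: r0=0xd4 r1=0x90 r2=0x58 r3=0x1a r4=0x42 r5=0x6e  N=1 Z=0
after  2: r0=0xd4 r1=0x90 r2=0x58 r3=0x1a r4=0x58 r5=0x6e  N=0 Z=0
after  3: r0=0xd4 r1=0x22 r2=0x58 r3=0x1a r4=0x58 r5=0x6e  N=0 Z=0
after  4: r0=0x50 r1=0x22 r2=0x58 r3=0x1a r4=0x58 r5=0x6e  N=0 Z=0
after  5: r0=0x50 r1=0x22 r2=0x58 r3=0x7e r4=0x58 r5=0x6e  N=0 Z=0
after  6: r0=0x50 r1=0x22 r2=0x58 r3=0x7e r4=0x7e r5=0x6e  N=0 Z=0
-- IRQ taken; context saved, return-PC = 7 --

SAVED = 0x7e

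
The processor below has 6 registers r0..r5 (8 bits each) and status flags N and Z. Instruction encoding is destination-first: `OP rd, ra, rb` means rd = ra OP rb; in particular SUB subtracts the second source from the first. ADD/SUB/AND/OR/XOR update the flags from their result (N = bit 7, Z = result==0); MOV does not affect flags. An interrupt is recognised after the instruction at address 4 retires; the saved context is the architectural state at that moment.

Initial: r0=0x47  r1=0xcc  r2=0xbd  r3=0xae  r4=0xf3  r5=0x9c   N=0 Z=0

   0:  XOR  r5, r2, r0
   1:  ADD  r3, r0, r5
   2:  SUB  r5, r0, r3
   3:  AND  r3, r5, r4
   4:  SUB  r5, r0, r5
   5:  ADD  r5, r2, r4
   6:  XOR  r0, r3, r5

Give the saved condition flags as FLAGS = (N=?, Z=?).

after  0: r0=0x47 r1=0xcc r2=0xbd r3=0xae r4=0xf3 r5=0xfa  N=1 Z=0
after  1: r0=0x47 r1=0xcc r2=0xbd r3=0x41 r4=0xf3 r5=0xfa  N=0 Z=0
after  2: r0=0x47 r1=0xcc r2=0xbd r3=0x41 r4=0xf3 r5=0x06  N=0 Z=0
after  3: r0=0x47 r1=0xcc r2=0xbd r3=0x02 r4=0xf3 r5=0x06  N=0 Z=0
after  4: r0=0x47 r1=0xcc r2=0xbd r3=0x02 r4=0xf3 r5=0x41  N=0 Z=0
-- IRQ taken; context saved, return-PC = 5 --

FLAGS = (N=0, Z=0)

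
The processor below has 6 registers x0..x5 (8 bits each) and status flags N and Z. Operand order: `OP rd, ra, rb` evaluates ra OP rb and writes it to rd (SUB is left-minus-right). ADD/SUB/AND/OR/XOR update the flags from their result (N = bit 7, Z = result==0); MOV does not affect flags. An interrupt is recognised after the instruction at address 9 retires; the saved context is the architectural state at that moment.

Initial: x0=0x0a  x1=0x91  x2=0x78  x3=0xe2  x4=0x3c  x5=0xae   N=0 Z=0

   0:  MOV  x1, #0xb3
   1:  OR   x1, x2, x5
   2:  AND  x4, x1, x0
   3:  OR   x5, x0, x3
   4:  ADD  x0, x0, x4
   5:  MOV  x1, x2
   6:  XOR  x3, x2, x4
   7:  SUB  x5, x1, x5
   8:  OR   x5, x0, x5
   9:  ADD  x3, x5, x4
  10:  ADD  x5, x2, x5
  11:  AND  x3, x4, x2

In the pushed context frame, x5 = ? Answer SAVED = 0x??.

SAVED = 0x9e

after  0: x0=0x0a x1=0xb3 x2=0x78 x3=0xe2 x4=0x3c x5=0xae  N=0 Z=0
after  1: x0=0x0a x1=0xfe x2=0x78 x3=0xe2 x4=0x3c x5=0xae  N=1 Z=0
after  2: x0=0x0a x1=0xfe x2=0x78 x3=0xe2 x4=0x0a x5=0xae  N=0 Z=0
after  3: x0=0x0a x1=0xfe x2=0x78 x3=0xe2 x4=0x0a x5=0xea  N=1 Z=0
after  4: x0=0x14 x1=0xfe x2=0x78 x3=0xe2 x4=0x0a x5=0xea  N=0 Z=0
after  5: x0=0x14 x1=0x78 x2=0x78 x3=0xe2 x4=0x0a x5=0xea  N=0 Z=0
after  6: x0=0x14 x1=0x78 x2=0x78 x3=0x72 x4=0x0a x5=0xea  N=0 Z=0
after  7: x0=0x14 x1=0x78 x2=0x78 x3=0x72 x4=0x0a x5=0x8e  N=1 Z=0
after  8: x0=0x14 x1=0x78 x2=0x78 x3=0x72 x4=0x0a x5=0x9e  N=1 Z=0
after  9: x0=0x14 x1=0x78 x2=0x78 x3=0xa8 x4=0x0a x5=0x9e  N=1 Z=0
-- IRQ taken; context saved, return-PC = 10 --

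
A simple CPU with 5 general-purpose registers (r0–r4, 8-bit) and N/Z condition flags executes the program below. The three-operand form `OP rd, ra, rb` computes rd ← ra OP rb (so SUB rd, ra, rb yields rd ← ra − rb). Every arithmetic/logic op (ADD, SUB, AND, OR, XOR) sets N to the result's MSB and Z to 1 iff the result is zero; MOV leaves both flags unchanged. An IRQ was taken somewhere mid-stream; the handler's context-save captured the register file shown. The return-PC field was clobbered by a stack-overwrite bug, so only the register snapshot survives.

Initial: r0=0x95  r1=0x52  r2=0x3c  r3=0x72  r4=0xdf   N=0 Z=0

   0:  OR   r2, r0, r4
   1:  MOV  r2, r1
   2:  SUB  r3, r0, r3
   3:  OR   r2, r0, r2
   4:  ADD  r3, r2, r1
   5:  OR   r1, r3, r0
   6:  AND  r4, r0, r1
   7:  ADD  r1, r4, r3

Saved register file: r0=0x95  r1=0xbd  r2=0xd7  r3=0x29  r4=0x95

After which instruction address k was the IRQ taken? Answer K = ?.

K = 6

after  0: r0=0x95 r1=0x52 r2=0xdf r3=0x72 r4=0xdf  N=1 Z=0
after  1: r0=0x95 r1=0x52 r2=0x52 r3=0x72 r4=0xdf  N=1 Z=0
after  2: r0=0x95 r1=0x52 r2=0x52 r3=0x23 r4=0xdf  N=0 Z=0
after  3: r0=0x95 r1=0x52 r2=0xd7 r3=0x23 r4=0xdf  N=1 Z=0
after  4: r0=0x95 r1=0x52 r2=0xd7 r3=0x29 r4=0xdf  N=0 Z=0
after  5: r0=0x95 r1=0xbd r2=0xd7 r3=0x29 r4=0xdf  N=1 Z=0
after  6: r0=0x95 r1=0xbd r2=0xd7 r3=0x29 r4=0x95  N=1 Z=0
-- IRQ taken; context saved, return-PC = 7 --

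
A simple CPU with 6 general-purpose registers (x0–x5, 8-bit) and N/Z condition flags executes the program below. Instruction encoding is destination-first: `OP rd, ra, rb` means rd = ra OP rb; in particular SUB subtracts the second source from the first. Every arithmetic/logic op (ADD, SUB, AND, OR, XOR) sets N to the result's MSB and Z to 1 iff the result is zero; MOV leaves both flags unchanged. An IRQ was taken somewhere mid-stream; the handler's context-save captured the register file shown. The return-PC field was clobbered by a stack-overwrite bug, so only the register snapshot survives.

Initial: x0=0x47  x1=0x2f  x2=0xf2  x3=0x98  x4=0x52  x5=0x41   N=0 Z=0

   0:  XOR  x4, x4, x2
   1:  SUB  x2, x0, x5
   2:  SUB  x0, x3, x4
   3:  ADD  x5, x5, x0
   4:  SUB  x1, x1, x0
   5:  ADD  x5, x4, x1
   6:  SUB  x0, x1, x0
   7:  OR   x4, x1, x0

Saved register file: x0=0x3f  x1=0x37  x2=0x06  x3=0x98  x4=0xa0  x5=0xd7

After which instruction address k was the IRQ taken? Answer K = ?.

K = 6

after  0: x0=0x47 x1=0x2f x2=0xf2 x3=0x98 x4=0xa0 x5=0x41  N=1 Z=0
after  1: x0=0x47 x1=0x2f x2=0x06 x3=0x98 x4=0xa0 x5=0x41  N=0 Z=0
after  2: x0=0xf8 x1=0x2f x2=0x06 x3=0x98 x4=0xa0 x5=0x41  N=1 Z=0
after  3: x0=0xf8 x1=0x2f x2=0x06 x3=0x98 x4=0xa0 x5=0x39  N=0 Z=0
after  4: x0=0xf8 x1=0x37 x2=0x06 x3=0x98 x4=0xa0 x5=0x39  N=0 Z=0
after  5: x0=0xf8 x1=0x37 x2=0x06 x3=0x98 x4=0xa0 x5=0xd7  N=1 Z=0
after  6: x0=0x3f x1=0x37 x2=0x06 x3=0x98 x4=0xa0 x5=0xd7  N=0 Z=0
-- IRQ taken; context saved, return-PC = 7 --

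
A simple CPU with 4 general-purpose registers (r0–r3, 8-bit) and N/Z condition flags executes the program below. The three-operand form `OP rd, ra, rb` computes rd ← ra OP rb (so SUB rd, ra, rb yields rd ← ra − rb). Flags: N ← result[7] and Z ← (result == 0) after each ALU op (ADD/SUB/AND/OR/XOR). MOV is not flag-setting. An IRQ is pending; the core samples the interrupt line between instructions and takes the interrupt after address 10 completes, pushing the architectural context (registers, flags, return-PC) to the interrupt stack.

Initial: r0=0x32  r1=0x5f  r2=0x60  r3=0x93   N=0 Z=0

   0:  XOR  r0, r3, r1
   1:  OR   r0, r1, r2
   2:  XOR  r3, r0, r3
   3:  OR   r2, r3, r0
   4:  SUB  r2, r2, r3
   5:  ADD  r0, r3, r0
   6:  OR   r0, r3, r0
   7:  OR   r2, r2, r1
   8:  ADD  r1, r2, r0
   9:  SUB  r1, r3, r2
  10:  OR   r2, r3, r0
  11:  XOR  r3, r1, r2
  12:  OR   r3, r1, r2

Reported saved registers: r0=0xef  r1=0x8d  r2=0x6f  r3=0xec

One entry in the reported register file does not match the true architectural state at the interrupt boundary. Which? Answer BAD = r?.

BAD = r2

after  0: r0=0xcc r1=0x5f r2=0x60 r3=0x93  N=1 Z=0
after  1: r0=0x7f r1=0x5f r2=0x60 r3=0x93  N=0 Z=0
after  2: r0=0x7f r1=0x5f r2=0x60 r3=0xec  N=1 Z=0
after  3: r0=0x7f r1=0x5f r2=0xff r3=0xec  N=1 Z=0
after  4: r0=0x7f r1=0x5f r2=0x13 r3=0xec  N=0 Z=0
after  5: r0=0x6b r1=0x5f r2=0x13 r3=0xec  N=0 Z=0
after  6: r0=0xef r1=0x5f r2=0x13 r3=0xec  N=1 Z=0
after  7: r0=0xef r1=0x5f r2=0x5f r3=0xec  N=0 Z=0
after  8: r0=0xef r1=0x4e r2=0x5f r3=0xec  N=0 Z=0
after  9: r0=0xef r1=0x8d r2=0x5f r3=0xec  N=1 Z=0
after 10: r0=0xef r1=0x8d r2=0xef r3=0xec  N=1 Z=0
-- IRQ taken; context saved, return-PC = 11 --
mismatch: r2: reported 0x6f vs actual 0xef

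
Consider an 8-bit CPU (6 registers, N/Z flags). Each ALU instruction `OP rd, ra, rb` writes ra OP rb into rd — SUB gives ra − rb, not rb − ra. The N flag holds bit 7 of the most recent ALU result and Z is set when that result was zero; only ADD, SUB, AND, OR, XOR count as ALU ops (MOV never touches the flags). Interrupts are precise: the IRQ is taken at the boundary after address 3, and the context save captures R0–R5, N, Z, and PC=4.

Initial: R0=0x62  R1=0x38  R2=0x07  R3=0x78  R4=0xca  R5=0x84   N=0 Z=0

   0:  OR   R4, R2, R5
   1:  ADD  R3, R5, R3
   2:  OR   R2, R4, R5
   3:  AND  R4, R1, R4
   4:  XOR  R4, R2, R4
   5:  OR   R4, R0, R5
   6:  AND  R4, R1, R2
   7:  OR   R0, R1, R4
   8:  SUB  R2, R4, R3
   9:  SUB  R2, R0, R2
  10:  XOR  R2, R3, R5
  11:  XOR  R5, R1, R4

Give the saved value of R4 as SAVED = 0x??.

after  0: R0=0x62 R1=0x38 R2=0x07 R3=0x78 R4=0x87 R5=0x84  N=1 Z=0
after  1: R0=0x62 R1=0x38 R2=0x07 R3=0xfc R4=0x87 R5=0x84  N=1 Z=0
after  2: R0=0x62 R1=0x38 R2=0x87 R3=0xfc R4=0x87 R5=0x84  N=1 Z=0
after  3: R0=0x62 R1=0x38 R2=0x87 R3=0xfc R4=0x00 R5=0x84  N=0 Z=1
-- IRQ taken; context saved, return-PC = 4 --

SAVED = 0x00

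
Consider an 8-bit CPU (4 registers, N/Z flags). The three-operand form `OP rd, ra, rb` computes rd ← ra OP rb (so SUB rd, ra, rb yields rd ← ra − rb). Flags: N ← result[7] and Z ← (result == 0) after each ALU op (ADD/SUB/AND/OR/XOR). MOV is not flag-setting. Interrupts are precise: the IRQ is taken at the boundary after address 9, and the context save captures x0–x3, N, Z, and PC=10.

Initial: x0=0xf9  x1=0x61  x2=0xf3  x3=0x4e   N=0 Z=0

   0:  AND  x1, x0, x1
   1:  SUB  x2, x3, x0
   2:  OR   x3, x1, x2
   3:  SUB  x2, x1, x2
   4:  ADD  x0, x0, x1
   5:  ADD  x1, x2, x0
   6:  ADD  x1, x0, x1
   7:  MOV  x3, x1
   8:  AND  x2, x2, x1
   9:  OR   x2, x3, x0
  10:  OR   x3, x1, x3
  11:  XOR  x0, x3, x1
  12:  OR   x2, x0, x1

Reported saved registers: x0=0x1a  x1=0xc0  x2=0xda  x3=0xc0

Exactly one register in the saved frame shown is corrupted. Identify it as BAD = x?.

BAD = x0

after  0: x0=0xf9 x1=0x61 x2=0xf3 x3=0x4e  N=0 Z=0
after  1: x0=0xf9 x1=0x61 x2=0x55 x3=0x4e  N=0 Z=0
after  2: x0=0xf9 x1=0x61 x2=0x55 x3=0x75  N=0 Z=0
after  3: x0=0xf9 x1=0x61 x2=0x0c x3=0x75  N=0 Z=0
after  4: x0=0x5a x1=0x61 x2=0x0c x3=0x75  N=0 Z=0
after  5: x0=0x5a x1=0x66 x2=0x0c x3=0x75  N=0 Z=0
after  6: x0=0x5a x1=0xc0 x2=0x0c x3=0x75  N=1 Z=0
after  7: x0=0x5a x1=0xc0 x2=0x0c x3=0xc0  N=1 Z=0
after  8: x0=0x5a x1=0xc0 x2=0x00 x3=0xc0  N=0 Z=1
after  9: x0=0x5a x1=0xc0 x2=0xda x3=0xc0  N=1 Z=0
-- IRQ taken; context saved, return-PC = 10 --
mismatch: x0: reported 0x1a vs actual 0x5a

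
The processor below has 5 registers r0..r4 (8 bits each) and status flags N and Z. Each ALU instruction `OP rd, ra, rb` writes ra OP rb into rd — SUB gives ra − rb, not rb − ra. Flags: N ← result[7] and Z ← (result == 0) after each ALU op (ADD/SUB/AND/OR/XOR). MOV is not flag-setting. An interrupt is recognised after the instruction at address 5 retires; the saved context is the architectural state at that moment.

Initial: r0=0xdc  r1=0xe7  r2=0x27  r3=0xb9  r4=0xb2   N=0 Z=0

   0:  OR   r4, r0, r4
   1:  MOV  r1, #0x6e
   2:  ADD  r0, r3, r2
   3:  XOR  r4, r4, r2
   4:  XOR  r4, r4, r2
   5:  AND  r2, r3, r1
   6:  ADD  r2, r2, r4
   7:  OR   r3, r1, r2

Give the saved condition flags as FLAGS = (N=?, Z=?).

FLAGS = (N=0, Z=0)

after  0: r0=0xdc r1=0xe7 r2=0x27 r3=0xb9 r4=0xfe  N=1 Z=0
after  1: r0=0xdc r1=0x6e r2=0x27 r3=0xb9 r4=0xfe  N=1 Z=0
after  2: r0=0xe0 r1=0x6e r2=0x27 r3=0xb9 r4=0xfe  N=1 Z=0
after  3: r0=0xe0 r1=0x6e r2=0x27 r3=0xb9 r4=0xd9  N=1 Z=0
after  4: r0=0xe0 r1=0x6e r2=0x27 r3=0xb9 r4=0xfe  N=1 Z=0
after  5: r0=0xe0 r1=0x6e r2=0x28 r3=0xb9 r4=0xfe  N=0 Z=0
-- IRQ taken; context saved, return-PC = 6 --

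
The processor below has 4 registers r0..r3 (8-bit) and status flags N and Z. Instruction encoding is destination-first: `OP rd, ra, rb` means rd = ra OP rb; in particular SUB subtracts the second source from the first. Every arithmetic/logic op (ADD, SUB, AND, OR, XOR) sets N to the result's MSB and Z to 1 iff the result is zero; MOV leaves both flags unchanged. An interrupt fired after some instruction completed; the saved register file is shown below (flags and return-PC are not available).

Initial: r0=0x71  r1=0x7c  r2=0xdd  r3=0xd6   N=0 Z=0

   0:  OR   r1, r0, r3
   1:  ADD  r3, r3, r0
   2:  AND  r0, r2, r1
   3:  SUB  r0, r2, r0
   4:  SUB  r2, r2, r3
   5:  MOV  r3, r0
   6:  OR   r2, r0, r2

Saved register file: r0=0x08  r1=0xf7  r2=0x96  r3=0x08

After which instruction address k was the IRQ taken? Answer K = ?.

K = 5

after  0: r0=0x71 r1=0xf7 r2=0xdd r3=0xd6  N=1 Z=0
after  1: r0=0x71 r1=0xf7 r2=0xdd r3=0x47  N=0 Z=0
after  2: r0=0xd5 r1=0xf7 r2=0xdd r3=0x47  N=1 Z=0
after  3: r0=0x08 r1=0xf7 r2=0xdd r3=0x47  N=0 Z=0
after  4: r0=0x08 r1=0xf7 r2=0x96 r3=0x47  N=1 Z=0
after  5: r0=0x08 r1=0xf7 r2=0x96 r3=0x08  N=1 Z=0
-- IRQ taken; context saved, return-PC = 6 --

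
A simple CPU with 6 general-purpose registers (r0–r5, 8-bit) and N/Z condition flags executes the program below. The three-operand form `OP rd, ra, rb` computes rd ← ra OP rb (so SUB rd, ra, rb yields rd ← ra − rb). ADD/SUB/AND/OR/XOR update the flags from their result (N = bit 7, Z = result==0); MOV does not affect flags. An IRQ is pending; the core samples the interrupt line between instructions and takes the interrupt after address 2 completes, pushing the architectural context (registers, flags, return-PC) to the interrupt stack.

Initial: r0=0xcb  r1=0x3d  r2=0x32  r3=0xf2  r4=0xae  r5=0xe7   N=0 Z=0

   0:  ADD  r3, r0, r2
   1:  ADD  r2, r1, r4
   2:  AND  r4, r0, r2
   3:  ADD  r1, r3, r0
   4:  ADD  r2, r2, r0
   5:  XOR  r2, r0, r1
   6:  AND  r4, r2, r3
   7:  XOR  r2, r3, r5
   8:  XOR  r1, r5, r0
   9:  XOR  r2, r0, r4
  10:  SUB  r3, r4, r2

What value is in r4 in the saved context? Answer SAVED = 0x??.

after  0: r0=0xcb r1=0x3d r2=0x32 r3=0xfd r4=0xae r5=0xe7  N=1 Z=0
after  1: r0=0xcb r1=0x3d r2=0xeb r3=0xfd r4=0xae r5=0xe7  N=1 Z=0
after  2: r0=0xcb r1=0x3d r2=0xeb r3=0xfd r4=0xcb r5=0xe7  N=1 Z=0
-- IRQ taken; context saved, return-PC = 3 --

SAVED = 0xcb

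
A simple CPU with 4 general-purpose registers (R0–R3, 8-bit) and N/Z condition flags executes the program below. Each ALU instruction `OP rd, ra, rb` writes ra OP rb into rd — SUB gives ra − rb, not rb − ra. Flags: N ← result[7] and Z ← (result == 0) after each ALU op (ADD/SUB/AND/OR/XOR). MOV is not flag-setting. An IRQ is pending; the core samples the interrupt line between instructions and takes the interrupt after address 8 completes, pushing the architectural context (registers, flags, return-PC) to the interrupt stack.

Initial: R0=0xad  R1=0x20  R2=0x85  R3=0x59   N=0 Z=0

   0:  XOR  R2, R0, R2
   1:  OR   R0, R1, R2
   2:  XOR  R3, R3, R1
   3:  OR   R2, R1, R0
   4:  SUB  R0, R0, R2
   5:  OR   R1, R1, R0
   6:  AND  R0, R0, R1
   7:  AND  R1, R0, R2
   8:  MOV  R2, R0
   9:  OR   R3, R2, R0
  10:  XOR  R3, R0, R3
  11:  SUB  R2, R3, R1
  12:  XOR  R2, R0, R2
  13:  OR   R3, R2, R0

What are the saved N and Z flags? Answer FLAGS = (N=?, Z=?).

after  0: R0=0xad R1=0x20 R2=0x28 R3=0x59  N=0 Z=0
after  1: R0=0x28 R1=0x20 R2=0x28 R3=0x59  N=0 Z=0
after  2: R0=0x28 R1=0x20 R2=0x28 R3=0x79  N=0 Z=0
after  3: R0=0x28 R1=0x20 R2=0x28 R3=0x79  N=0 Z=0
after  4: R0=0x00 R1=0x20 R2=0x28 R3=0x79  N=0 Z=1
after  5: R0=0x00 R1=0x20 R2=0x28 R3=0x79  N=0 Z=0
after  6: R0=0x00 R1=0x20 R2=0x28 R3=0x79  N=0 Z=1
after  7: R0=0x00 R1=0x00 R2=0x28 R3=0x79  N=0 Z=1
after  8: R0=0x00 R1=0x00 R2=0x00 R3=0x79  N=0 Z=1
-- IRQ taken; context saved, return-PC = 9 --

FLAGS = (N=0, Z=1)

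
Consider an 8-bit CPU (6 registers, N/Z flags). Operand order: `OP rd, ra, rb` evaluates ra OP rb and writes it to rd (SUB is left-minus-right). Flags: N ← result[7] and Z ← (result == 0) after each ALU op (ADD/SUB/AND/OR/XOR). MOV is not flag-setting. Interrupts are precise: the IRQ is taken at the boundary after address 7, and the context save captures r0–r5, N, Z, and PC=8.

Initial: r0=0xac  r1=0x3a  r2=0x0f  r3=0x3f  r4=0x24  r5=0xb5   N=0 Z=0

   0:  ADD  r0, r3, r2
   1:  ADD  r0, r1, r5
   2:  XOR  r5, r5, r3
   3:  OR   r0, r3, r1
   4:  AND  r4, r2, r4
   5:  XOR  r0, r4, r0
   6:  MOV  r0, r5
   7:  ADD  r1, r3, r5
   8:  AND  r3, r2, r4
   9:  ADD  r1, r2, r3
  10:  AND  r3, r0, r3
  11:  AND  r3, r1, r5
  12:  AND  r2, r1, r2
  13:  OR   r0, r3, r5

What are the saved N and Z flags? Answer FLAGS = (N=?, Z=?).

after  0: r0=0x4e r1=0x3a r2=0x0f r3=0x3f r4=0x24 r5=0xb5  N=0 Z=0
after  1: r0=0xef r1=0x3a r2=0x0f r3=0x3f r4=0x24 r5=0xb5  N=1 Z=0
after  2: r0=0xef r1=0x3a r2=0x0f r3=0x3f r4=0x24 r5=0x8a  N=1 Z=0
after  3: r0=0x3f r1=0x3a r2=0x0f r3=0x3f r4=0x24 r5=0x8a  N=0 Z=0
after  4: r0=0x3f r1=0x3a r2=0x0f r3=0x3f r4=0x04 r5=0x8a  N=0 Z=0
after  5: r0=0x3b r1=0x3a r2=0x0f r3=0x3f r4=0x04 r5=0x8a  N=0 Z=0
after  6: r0=0x8a r1=0x3a r2=0x0f r3=0x3f r4=0x04 r5=0x8a  N=0 Z=0
after  7: r0=0x8a r1=0xc9 r2=0x0f r3=0x3f r4=0x04 r5=0x8a  N=1 Z=0
-- IRQ taken; context saved, return-PC = 8 --

FLAGS = (N=1, Z=0)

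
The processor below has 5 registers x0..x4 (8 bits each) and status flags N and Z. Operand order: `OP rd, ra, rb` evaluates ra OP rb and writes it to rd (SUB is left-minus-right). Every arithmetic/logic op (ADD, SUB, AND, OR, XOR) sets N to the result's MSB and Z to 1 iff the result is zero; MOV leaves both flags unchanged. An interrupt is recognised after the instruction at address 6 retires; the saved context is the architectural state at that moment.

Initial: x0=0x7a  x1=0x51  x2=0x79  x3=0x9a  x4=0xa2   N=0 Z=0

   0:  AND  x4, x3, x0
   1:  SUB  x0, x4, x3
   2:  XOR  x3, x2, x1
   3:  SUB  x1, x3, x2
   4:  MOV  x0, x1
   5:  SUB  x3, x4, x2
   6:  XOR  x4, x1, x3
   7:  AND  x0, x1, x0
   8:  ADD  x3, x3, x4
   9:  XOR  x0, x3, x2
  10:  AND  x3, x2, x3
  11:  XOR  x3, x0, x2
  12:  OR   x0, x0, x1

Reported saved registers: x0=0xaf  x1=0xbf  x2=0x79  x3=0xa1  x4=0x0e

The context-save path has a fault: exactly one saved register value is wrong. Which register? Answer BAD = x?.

after  0: x0=0x7a x1=0x51 x2=0x79 x3=0x9a x4=0x1a  N=0 Z=0
after  1: x0=0x80 x1=0x51 x2=0x79 x3=0x9a x4=0x1a  N=1 Z=0
after  2: x0=0x80 x1=0x51 x2=0x79 x3=0x28 x4=0x1a  N=0 Z=0
after  3: x0=0x80 x1=0xaf x2=0x79 x3=0x28 x4=0x1a  N=1 Z=0
after  4: x0=0xaf x1=0xaf x2=0x79 x3=0x28 x4=0x1a  N=1 Z=0
after  5: x0=0xaf x1=0xaf x2=0x79 x3=0xa1 x4=0x1a  N=1 Z=0
after  6: x0=0xaf x1=0xaf x2=0x79 x3=0xa1 x4=0x0e  N=0 Z=0
-- IRQ taken; context saved, return-PC = 7 --
mismatch: x1: reported 0xbf vs actual 0xaf

BAD = x1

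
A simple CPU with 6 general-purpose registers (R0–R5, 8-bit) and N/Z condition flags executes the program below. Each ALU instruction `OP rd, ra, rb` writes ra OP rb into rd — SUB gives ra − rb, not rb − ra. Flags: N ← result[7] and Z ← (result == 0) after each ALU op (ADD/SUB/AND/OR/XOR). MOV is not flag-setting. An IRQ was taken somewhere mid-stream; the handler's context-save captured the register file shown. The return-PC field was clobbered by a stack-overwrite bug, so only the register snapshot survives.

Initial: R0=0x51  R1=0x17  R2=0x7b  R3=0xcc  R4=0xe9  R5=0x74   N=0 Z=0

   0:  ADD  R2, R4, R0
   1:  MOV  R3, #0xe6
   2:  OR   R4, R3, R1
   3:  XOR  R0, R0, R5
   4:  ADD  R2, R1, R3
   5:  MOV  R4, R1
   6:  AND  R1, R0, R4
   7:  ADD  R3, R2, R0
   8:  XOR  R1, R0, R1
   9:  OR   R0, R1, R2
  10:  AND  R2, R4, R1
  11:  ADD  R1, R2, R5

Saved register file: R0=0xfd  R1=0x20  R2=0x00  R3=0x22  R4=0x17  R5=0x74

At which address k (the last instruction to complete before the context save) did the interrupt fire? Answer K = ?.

after  0: R0=0x51 R1=0x17 R2=0x3a R3=0xcc R4=0xe9 R5=0x74  N=0 Z=0
after  1: R0=0x51 R1=0x17 R2=0x3a R3=0xe6 R4=0xe9 R5=0x74  N=0 Z=0
after  2: R0=0x51 R1=0x17 R2=0x3a R3=0xe6 R4=0xf7 R5=0x74  N=1 Z=0
after  3: R0=0x25 R1=0x17 R2=0x3a R3=0xe6 R4=0xf7 R5=0x74  N=0 Z=0
after  4: R0=0x25 R1=0x17 R2=0xfd R3=0xe6 R4=0xf7 R5=0x74  N=1 Z=0
after  5: R0=0x25 R1=0x17 R2=0xfd R3=0xe6 R4=0x17 R5=0x74  N=1 Z=0
after  6: R0=0x25 R1=0x05 R2=0xfd R3=0xe6 R4=0x17 R5=0x74  N=0 Z=0
after  7: R0=0x25 R1=0x05 R2=0xfd R3=0x22 R4=0x17 R5=0x74  N=0 Z=0
after  8: R0=0x25 R1=0x20 R2=0xfd R3=0x22 R4=0x17 R5=0x74  N=0 Z=0
after  9: R0=0xfd R1=0x20 R2=0xfd R3=0x22 R4=0x17 R5=0x74  N=1 Z=0
after 10: R0=0xfd R1=0x20 R2=0x00 R3=0x22 R4=0x17 R5=0x74  N=0 Z=1
-- IRQ taken; context saved, return-PC = 11 --

K = 10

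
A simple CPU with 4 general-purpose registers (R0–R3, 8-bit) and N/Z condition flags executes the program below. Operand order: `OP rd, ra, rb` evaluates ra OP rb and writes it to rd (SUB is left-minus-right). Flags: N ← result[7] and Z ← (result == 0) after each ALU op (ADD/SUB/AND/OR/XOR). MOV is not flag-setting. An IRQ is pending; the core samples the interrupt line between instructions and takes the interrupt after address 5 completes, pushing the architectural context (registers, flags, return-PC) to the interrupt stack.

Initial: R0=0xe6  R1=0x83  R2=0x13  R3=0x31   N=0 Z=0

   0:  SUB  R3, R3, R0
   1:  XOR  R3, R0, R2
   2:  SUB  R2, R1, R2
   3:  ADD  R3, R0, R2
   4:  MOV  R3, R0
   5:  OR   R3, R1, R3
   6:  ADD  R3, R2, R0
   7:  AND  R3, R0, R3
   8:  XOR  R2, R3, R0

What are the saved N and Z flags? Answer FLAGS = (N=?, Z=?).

after  0: R0=0xe6 R1=0x83 R2=0x13 R3=0x4b  N=0 Z=0
after  1: R0=0xe6 R1=0x83 R2=0x13 R3=0xf5  N=1 Z=0
after  2: R0=0xe6 R1=0x83 R2=0x70 R3=0xf5  N=0 Z=0
after  3: R0=0xe6 R1=0x83 R2=0x70 R3=0x56  N=0 Z=0
after  4: R0=0xe6 R1=0x83 R2=0x70 R3=0xe6  N=0 Z=0
after  5: R0=0xe6 R1=0x83 R2=0x70 R3=0xe7  N=1 Z=0
-- IRQ taken; context saved, return-PC = 6 --

FLAGS = (N=1, Z=0)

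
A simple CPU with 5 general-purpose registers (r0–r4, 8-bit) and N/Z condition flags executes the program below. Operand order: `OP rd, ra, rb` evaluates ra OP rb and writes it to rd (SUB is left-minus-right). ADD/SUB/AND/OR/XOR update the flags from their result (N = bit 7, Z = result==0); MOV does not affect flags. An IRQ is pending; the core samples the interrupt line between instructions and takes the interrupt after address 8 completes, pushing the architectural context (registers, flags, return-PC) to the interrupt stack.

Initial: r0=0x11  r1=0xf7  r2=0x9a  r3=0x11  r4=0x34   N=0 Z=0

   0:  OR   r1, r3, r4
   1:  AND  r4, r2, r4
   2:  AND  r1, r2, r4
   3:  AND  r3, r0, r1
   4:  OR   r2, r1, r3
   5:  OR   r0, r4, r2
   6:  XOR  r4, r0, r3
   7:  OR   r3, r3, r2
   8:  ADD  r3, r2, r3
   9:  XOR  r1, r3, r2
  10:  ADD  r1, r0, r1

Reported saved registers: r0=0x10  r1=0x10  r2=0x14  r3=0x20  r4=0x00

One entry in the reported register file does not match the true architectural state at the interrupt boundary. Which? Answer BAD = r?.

BAD = r2

after  0: r0=0x11 r1=0x35 r2=0x9a r3=0x11 r4=0x34  N=0 Z=0
after  1: r0=0x11 r1=0x35 r2=0x9a r3=0x11 r4=0x10  N=0 Z=0
after  2: r0=0x11 r1=0x10 r2=0x9a r3=0x11 r4=0x10  N=0 Z=0
after  3: r0=0x11 r1=0x10 r2=0x9a r3=0x10 r4=0x10  N=0 Z=0
after  4: r0=0x11 r1=0x10 r2=0x10 r3=0x10 r4=0x10  N=0 Z=0
after  5: r0=0x10 r1=0x10 r2=0x10 r3=0x10 r4=0x10  N=0 Z=0
after  6: r0=0x10 r1=0x10 r2=0x10 r3=0x10 r4=0x00  N=0 Z=1
after  7: r0=0x10 r1=0x10 r2=0x10 r3=0x10 r4=0x00  N=0 Z=0
after  8: r0=0x10 r1=0x10 r2=0x10 r3=0x20 r4=0x00  N=0 Z=0
-- IRQ taken; context saved, return-PC = 9 --
mismatch: r2: reported 0x14 vs actual 0x10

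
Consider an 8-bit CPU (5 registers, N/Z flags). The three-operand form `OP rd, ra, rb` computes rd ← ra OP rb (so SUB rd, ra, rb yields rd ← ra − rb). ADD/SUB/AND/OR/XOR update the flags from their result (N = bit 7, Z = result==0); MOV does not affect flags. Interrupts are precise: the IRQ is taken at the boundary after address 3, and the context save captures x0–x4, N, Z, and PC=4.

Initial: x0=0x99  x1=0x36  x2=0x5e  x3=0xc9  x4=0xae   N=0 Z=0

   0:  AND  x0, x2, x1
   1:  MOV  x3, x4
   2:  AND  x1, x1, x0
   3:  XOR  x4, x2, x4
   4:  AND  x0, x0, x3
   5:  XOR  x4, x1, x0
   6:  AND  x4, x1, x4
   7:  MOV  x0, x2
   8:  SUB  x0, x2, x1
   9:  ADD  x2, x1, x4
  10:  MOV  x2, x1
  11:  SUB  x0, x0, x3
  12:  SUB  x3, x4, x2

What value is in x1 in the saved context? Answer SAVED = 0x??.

SAVED = 0x16

after  0: x0=0x16 x1=0x36 x2=0x5e x3=0xc9 x4=0xae  N=0 Z=0
after  1: x0=0x16 x1=0x36 x2=0x5e x3=0xae x4=0xae  N=0 Z=0
after  2: x0=0x16 x1=0x16 x2=0x5e x3=0xae x4=0xae  N=0 Z=0
after  3: x0=0x16 x1=0x16 x2=0x5e x3=0xae x4=0xf0  N=1 Z=0
-- IRQ taken; context saved, return-PC = 4 --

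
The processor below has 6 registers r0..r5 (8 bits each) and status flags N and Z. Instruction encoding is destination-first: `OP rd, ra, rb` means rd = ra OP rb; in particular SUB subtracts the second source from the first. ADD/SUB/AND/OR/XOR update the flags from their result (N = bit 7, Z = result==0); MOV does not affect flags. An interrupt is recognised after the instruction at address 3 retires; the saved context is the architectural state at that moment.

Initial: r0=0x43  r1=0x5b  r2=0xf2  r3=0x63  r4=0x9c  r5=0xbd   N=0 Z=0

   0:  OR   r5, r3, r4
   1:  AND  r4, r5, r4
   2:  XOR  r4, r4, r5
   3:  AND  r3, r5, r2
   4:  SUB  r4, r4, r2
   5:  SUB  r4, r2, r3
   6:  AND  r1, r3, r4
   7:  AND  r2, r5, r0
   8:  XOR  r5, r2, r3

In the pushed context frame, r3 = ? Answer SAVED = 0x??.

SAVED = 0xf2

after  0: r0=0x43 r1=0x5b r2=0xf2 r3=0x63 r4=0x9c r5=0xff  N=1 Z=0
after  1: r0=0x43 r1=0x5b r2=0xf2 r3=0x63 r4=0x9c r5=0xff  N=1 Z=0
after  2: r0=0x43 r1=0x5b r2=0xf2 r3=0x63 r4=0x63 r5=0xff  N=0 Z=0
after  3: r0=0x43 r1=0x5b r2=0xf2 r3=0xf2 r4=0x63 r5=0xff  N=1 Z=0
-- IRQ taken; context saved, return-PC = 4 --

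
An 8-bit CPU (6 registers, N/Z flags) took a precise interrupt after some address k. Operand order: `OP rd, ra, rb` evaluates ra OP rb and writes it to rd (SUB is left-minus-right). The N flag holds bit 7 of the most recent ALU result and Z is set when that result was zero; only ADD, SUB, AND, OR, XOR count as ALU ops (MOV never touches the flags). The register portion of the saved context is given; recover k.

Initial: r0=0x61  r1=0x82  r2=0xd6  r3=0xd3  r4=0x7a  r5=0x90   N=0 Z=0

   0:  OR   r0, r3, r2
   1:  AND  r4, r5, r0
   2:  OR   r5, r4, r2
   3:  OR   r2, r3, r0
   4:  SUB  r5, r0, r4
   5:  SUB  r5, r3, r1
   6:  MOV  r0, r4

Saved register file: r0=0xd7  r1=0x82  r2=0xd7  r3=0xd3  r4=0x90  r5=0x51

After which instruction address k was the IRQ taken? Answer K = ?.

after  0: r0=0xd7 r1=0x82 r2=0xd6 r3=0xd3 r4=0x7a r5=0x90  N=1 Z=0
after  1: r0=0xd7 r1=0x82 r2=0xd6 r3=0xd3 r4=0x90 r5=0x90  N=1 Z=0
after  2: r0=0xd7 r1=0x82 r2=0xd6 r3=0xd3 r4=0x90 r5=0xd6  N=1 Z=0
after  3: r0=0xd7 r1=0x82 r2=0xd7 r3=0xd3 r4=0x90 r5=0xd6  N=1 Z=0
after  4: r0=0xd7 r1=0x82 r2=0xd7 r3=0xd3 r4=0x90 r5=0x47  N=0 Z=0
after  5: r0=0xd7 r1=0x82 r2=0xd7 r3=0xd3 r4=0x90 r5=0x51  N=0 Z=0
-- IRQ taken; context saved, return-PC = 6 --

K = 5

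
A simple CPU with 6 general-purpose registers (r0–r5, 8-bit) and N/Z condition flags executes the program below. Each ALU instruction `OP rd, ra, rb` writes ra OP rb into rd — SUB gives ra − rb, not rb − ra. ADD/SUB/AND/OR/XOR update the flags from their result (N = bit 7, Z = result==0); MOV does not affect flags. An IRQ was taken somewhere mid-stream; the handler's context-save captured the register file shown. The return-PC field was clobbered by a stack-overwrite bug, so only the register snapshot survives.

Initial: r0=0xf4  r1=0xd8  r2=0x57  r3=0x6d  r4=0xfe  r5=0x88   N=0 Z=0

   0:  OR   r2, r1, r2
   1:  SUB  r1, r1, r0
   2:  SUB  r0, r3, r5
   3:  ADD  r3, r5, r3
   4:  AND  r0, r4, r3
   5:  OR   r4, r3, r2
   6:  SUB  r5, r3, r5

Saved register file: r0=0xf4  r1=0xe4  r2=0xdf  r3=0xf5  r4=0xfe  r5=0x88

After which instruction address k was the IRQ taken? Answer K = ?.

K = 4

after  0: r0=0xf4 r1=0xd8 r2=0xdf r3=0x6d r4=0xfe r5=0x88  N=1 Z=0
after  1: r0=0xf4 r1=0xe4 r2=0xdf r3=0x6d r4=0xfe r5=0x88  N=1 Z=0
after  2: r0=0xe5 r1=0xe4 r2=0xdf r3=0x6d r4=0xfe r5=0x88  N=1 Z=0
after  3: r0=0xe5 r1=0xe4 r2=0xdf r3=0xf5 r4=0xfe r5=0x88  N=1 Z=0
after  4: r0=0xf4 r1=0xe4 r2=0xdf r3=0xf5 r4=0xfe r5=0x88  N=1 Z=0
-- IRQ taken; context saved, return-PC = 5 --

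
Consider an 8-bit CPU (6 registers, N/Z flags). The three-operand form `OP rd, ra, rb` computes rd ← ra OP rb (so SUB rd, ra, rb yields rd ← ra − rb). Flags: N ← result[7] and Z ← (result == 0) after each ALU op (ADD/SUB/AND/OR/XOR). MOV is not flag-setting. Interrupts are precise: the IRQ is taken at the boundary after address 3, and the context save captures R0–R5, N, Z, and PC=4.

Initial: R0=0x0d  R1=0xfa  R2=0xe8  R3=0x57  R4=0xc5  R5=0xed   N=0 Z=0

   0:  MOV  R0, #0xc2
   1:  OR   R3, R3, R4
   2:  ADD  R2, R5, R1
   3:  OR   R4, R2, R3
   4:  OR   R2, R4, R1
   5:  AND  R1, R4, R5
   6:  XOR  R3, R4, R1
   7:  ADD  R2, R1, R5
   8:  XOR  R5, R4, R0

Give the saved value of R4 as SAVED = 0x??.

SAVED = 0xf7

after  0: R0=0xc2 R1=0xfa R2=0xe8 R3=0x57 R4=0xc5 R5=0xed  N=0 Z=0
after  1: R0=0xc2 R1=0xfa R2=0xe8 R3=0xd7 R4=0xc5 R5=0xed  N=1 Z=0
after  2: R0=0xc2 R1=0xfa R2=0xe7 R3=0xd7 R4=0xc5 R5=0xed  N=1 Z=0
after  3: R0=0xc2 R1=0xfa R2=0xe7 R3=0xd7 R4=0xf7 R5=0xed  N=1 Z=0
-- IRQ taken; context saved, return-PC = 4 --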